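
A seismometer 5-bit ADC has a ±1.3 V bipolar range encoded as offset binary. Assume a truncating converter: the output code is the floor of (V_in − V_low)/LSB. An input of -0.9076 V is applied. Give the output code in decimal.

Full-scale span = 2.6 V; LSB = 2.6/2^5 = 81.250 mV.
(V_in − V_low)/LSB = (-0.9076 − (−1.3)) / 0.08125 = 4.830.
⌊·⌋(4.830) = 4.

code 4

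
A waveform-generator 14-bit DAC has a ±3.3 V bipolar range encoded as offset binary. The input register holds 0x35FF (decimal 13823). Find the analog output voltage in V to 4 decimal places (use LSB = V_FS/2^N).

LSB = 6.6 V / 2^14 = 402.83 µV.
Code 0x35FF = 13823 decimal.
V_out = (−3.3) + 13823 × 0.000402832 V = 2.26835 V.

2.2683 V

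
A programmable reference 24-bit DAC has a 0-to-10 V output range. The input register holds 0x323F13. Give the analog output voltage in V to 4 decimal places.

LSB = 10 V / 2^24 = 0.60 µV.
Code 0x323F13 = 3292947 decimal.
V_out = 0 + 3292947 × 5.96046e-07 V = 1.96275 V.

1.9627 V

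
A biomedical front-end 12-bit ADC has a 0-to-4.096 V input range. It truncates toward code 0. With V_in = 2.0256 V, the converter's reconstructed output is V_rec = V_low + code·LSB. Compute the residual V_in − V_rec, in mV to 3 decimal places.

0.600 mV

LSB = 4.096/2^12 = 1.000 mV.
Scaled input = 2025.6000 LSBs, so code = 2025.
Reconstructed: 2.025 V.
Difference: 0.0006 V → 0.600 mV.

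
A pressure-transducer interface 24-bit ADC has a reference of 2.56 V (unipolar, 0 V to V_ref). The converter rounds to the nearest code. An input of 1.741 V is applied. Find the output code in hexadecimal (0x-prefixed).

With 16777216 levels over 2.56 V, one step is 0.15 µV.
Input sits at 11409817.600 steps above V_low.
So the output code is 11409818.
In hexadecimal (0x-prefixed): 0xAE199A.

code 0xAE199A (decimal 11409818)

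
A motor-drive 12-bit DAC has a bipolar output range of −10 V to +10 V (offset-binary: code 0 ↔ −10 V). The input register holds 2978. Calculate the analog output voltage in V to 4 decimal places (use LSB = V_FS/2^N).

LSB = 20 V / 2^12 = 4.883 mV.
V_out = (−10) + 2978 × 0.00488281 V = 4.54102 V.

4.5410 V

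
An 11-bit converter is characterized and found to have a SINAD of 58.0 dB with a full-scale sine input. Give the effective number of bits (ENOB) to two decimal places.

9.34 bits

ENOB = (SINAD − 1.76) / 6.02 = (58.0 − 1.76)/6.02 = 9.342.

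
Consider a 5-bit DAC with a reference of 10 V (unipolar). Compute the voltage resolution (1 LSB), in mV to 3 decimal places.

Full-scale span = 10 V.
LSB = 10 / 2^5 = 10 / 32 = 0.3125 V = 312.500 mV.

312.500 mV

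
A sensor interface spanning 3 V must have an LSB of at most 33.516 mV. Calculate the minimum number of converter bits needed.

Number of steps required ≥ 3 V / 33.516 mV = 89.51.
Need 2^N ≥ 89.51; 2^6 = 64, 2^7 = 128.
Minimum N = 7.

7 bits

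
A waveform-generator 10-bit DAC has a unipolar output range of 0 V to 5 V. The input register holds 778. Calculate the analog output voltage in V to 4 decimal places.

3.7988 V

LSB = 5 V / 2^10 = 4.883 mV.
V_out = 0 + 778 × 0.00488281 V = 3.79883 V.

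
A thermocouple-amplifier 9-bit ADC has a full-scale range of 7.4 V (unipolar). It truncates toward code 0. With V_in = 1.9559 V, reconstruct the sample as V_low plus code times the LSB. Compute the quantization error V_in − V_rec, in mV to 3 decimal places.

4.728 mV

Step size: 7.4 V ÷ 2^9 = 14.453 mV.
Scaled input = 135.3271 LSBs, so code = 135.
Reconstructed: 1.9511719 V.
V_in − V_rec = 0.00472812 V = 4.728 mV.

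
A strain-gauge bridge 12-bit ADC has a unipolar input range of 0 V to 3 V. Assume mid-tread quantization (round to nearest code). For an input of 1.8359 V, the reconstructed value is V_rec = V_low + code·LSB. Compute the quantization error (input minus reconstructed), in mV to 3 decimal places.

LSB = 3/2^12 = 0.732 mV.
(V_in − V_low)/LSB = (1.8359 − 0)/0.000732422 = 2506.6155 → code 2507 (round).
Reconstructed: 1.8361816 V.
V_in − V_rec = -0.000281641 V = -0.282 mV.

-0.282 mV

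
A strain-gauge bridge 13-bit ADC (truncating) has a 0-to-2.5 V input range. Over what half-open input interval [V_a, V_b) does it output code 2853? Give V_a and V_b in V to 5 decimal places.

[0.87067 V, 0.87097 V)

LSB = 2.5/2^13 = 305.18 µV.
V_a = V_low + 2853·LSB = 0.870667 V; V_b = V_low + 2854·LSB = 0.870972 V.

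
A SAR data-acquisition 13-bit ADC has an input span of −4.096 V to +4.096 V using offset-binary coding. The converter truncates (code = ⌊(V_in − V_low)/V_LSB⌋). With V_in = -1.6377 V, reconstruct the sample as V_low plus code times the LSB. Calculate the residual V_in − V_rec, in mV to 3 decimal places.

LSB = 8.192/2^13 = 1.000 mV.
(-1.6377 − (−4.096))/0.001 = 2458.3000; ⌊·⌋ gives code 2458.
Reconstructed: -1.638 V.
V_in − V_rec = 0.0003 V = 0.300 mV.

0.300 mV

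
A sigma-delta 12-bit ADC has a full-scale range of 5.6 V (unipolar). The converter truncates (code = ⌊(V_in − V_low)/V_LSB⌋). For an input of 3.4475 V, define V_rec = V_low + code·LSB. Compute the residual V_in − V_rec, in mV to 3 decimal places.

One LSB is 5.6 V / 4096 = 1.367 mV.
(V_in − V_low)/LSB = (3.4475 − 0)/0.00136719 = 2521.6000 → code 2521 (floor).
V_rec = 0 + 2521·0.00136719 = 3.4466797 V.
V_in − V_rec = 0.000820312 V = 0.820 mV.

0.820 mV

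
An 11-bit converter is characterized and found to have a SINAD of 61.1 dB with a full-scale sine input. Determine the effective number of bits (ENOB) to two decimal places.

ENOB = (SINAD − 1.76) / 6.02 = (61.1 − 1.76)/6.02 = 9.857.

9.86 bits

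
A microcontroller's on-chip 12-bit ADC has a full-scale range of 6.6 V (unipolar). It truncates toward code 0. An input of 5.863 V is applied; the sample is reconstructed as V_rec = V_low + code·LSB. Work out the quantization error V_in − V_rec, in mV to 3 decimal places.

LSB = 6.6/2^12 = 1.611 mV.
Scaled input = 3638.6133 LSBs, so code = 3638.
Code 3638 maps back to 0 + 3638×0.00161133 V = 5.8620117 V.
V_in − V_rec = 0.000988281 V = 0.988 mV.

0.988 mV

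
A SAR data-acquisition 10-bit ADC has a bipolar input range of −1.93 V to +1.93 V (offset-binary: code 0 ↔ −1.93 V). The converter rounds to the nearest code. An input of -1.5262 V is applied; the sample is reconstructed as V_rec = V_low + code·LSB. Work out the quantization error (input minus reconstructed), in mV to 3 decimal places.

0.460 mV

Step size: 3.86 V ÷ 2^10 = 3.770 mV.
(-1.5262 − (−1.93))/0.00376953 = 107.1221; round gives code 107.
Reconstructed: -1.5266602 V.
V_in − V_rec = 0.000460156 V = 0.460 mV.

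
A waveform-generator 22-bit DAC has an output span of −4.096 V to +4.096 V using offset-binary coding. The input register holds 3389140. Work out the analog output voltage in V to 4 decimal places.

2.5234 V

LSB = 8.192 V / 2^22 = 1.95 µV.
V_out = (−4.096) + 3389140 × 1.95313e-06 V = 2.52341 V.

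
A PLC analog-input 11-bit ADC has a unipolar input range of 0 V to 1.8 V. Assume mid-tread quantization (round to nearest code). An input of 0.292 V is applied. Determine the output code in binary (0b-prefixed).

code 0b101001100 (decimal 332)

LSB = 1.8 V / 2048 = 0.879 mV.
Input sits at 332.231 steps above V_low.
round(332.231) = 332.
In binary (0b-prefixed): 0b101001100.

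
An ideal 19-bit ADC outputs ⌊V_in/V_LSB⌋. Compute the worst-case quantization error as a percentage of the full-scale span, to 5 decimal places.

Truncating → worst-case error = 1 LSB = V_FS/2^19, so 100/524288 = 0.000190735 % of full scale.

0.00019 %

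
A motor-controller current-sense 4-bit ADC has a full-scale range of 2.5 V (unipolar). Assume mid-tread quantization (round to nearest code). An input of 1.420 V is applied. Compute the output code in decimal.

code 9

With 16 levels over 2.5 V, one step is 156.250 mV.
(1.420 − 0) / 0.15625 = 9.088 LSBs.
round(9.088) = 9.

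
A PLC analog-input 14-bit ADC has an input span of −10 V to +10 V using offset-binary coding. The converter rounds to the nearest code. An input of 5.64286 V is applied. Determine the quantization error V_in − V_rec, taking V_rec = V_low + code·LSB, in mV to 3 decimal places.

-0.451 mV

LSB = 20/2^14 = 1.221 mV.
(5.64286 − (−10))/0.0012207 = 12814.6309; round gives code 12815.
Reconstructed: 5.6433105 V.
Error = 5.64286 − 5.6433105 = -0.000450547 V = -0.451 mV.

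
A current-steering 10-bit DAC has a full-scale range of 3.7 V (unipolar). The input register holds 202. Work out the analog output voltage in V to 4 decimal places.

0.7299 V

LSB = 3.7 V / 2^10 = 3.613 mV.
V_out = 0 + 202 × 0.00361328 V = 0.729883 V.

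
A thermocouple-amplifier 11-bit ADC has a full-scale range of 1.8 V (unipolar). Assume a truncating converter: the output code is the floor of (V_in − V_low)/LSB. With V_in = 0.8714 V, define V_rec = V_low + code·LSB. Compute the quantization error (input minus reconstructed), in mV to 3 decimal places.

0.404 mV

LSB = 1.8/2^11 = 0.879 mV.
(0.8714 − 0)/0.000878906 = 991.4596; ⌊·⌋ gives code 991.
Reconstructed: 0.87099609 V.
Difference: 0.000403906 V → 0.404 mV.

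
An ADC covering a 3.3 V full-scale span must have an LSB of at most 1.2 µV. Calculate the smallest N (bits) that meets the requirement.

Number of steps required ≥ 3.3 V / 1.2 µV = 2750000.00.
Need 2^N ≥ 2750000.00; 2^21 = 2097152, 2^22 = 4194304.
Minimum N = 22.

22 bits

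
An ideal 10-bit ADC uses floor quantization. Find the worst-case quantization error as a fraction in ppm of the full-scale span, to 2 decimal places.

Truncating → worst-case error = 1 LSB = V_FS/2^10, so 1e+06/1024 = 976.562 ppm of full scale.

976.56 ppm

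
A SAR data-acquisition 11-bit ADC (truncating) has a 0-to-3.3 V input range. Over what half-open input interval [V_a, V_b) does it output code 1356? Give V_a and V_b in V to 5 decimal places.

LSB = 3.3/2^11 = 1.611 mV.
V_a = V_low + 1356·LSB = 2.18496 V; V_b = V_low + 1357·LSB = 2.18657 V.

[2.18496 V, 2.18657 V)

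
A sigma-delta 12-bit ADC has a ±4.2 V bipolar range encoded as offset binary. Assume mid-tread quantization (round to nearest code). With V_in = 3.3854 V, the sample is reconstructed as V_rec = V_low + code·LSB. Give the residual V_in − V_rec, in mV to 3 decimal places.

-0.440 mV

One LSB is 8.4 V / 4096 = 2.051 mV.
(V_in − V_low)/LSB = (3.3854 − (−4.2))/0.00205078 = 3698.7855 → code 3699 (round).
Code 3699 maps back to (−4.2) + 3699×0.00205078 V = 3.3858398 V.
Error = 3.3854 − 3.3858398 = -0.000439844 V = -0.440 mV.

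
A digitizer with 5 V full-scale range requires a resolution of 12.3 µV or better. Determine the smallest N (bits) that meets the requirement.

19 bits

Number of steps required ≥ 5 V / 12.3 µV = 406504.07.
Need 2^N ≥ 406504.07; 2^18 = 262144, 2^19 = 524288.
Minimum N = 19.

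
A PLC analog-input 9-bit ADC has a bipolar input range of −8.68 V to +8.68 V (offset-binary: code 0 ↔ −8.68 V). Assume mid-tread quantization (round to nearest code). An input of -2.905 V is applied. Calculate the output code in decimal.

code 170

LSB = 17.36 V / 512 = 33.906 mV.
(V_in − V_low)/LSB = (-2.905 − (−8.68)) / 0.0339062 = 170.323.
Round → code 170.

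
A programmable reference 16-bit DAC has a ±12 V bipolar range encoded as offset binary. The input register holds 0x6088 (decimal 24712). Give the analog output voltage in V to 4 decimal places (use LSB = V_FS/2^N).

-2.9502 V

LSB = 24 V / 2^16 = 366.21 µV.
Code 0x6088 = 24712 decimal.
V_out = (−12) + 24712 × 0.000366211 V = -2.9502 V.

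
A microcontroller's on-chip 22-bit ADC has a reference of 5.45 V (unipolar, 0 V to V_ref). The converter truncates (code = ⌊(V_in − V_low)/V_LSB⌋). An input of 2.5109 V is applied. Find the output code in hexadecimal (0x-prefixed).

code 0x1D7C5D (decimal 1932381)

Full-scale span = 5.45 V; LSB = 5.45/2^22 = 1.30 µV.
(V_in − V_low)/LSB = (2.5109 − 0) / 1.29938e-06 = 1932381.269.
Floor → code 1932381.
In hexadecimal (0x-prefixed): 0x1D7C5D.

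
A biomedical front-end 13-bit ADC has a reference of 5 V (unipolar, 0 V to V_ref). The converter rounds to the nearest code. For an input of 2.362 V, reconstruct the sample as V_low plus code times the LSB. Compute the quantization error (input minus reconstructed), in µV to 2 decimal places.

One LSB is 5 V / 8192 = 0.610 mV.
Scaled input = 3869.9008 LSBs, so code = 3870.
V_rec = 0 + 3870·0.000610352 = 2.3620605 V.
V_in − V_rec = -6.05469e-05 V = -60.55 µV.

-60.55 µV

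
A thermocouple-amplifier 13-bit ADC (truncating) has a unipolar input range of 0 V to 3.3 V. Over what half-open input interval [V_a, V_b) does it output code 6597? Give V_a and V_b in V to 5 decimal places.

[2.65748 V, 2.65789 V)

LSB = 3.3/2^13 = 402.83 µV.
V_a = V_low + 6597·LSB = 2.65748 V; V_b = V_low + 6598·LSB = 2.65789 V.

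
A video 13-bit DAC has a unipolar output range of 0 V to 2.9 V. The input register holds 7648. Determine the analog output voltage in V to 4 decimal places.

LSB = 2.9 V / 2^13 = 354.00 µV.
V_out = 0 + 7648 × 0.000354004 V = 2.70742 V.

2.7074 V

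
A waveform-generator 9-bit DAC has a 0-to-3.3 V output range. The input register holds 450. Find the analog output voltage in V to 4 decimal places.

LSB = 3.3 V / 2^9 = 6.445 mV.
V_out = 0 + 450 × 0.00644531 V = 2.90039 V.

2.9004 V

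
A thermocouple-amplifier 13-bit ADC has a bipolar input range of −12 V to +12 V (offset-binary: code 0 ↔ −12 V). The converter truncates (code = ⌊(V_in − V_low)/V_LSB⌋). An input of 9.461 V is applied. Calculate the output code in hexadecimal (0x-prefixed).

code 0x1C9D (decimal 7325)

With 8192 levels over 24 V, one step is 2.930 mV.
(9.461 − (−12)) / 0.00292969 = 7325.355 LSBs.
So the output code is 7325.
In hexadecimal (0x-prefixed): 0x1C9D.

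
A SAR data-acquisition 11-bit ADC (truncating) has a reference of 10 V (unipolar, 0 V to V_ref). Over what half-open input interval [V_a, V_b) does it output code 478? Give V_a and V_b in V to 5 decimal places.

LSB = 10/2^11 = 4.883 mV.
V_a = V_low + 478·LSB = 2.33398 V; V_b = V_low + 479·LSB = 2.33887 V.

[2.33398 V, 2.33887 V)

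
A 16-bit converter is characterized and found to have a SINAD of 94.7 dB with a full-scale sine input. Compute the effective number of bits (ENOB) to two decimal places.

15.44 bits

ENOB = (SINAD − 1.76) / 6.02 = (94.7 − 1.76)/6.02 = 15.439.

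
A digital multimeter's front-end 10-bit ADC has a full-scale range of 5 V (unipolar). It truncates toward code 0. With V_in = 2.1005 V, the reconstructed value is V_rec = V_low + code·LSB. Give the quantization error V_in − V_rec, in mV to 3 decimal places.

One LSB is 5 V / 1024 = 4.883 mV.
(2.1005 − 0)/0.00488281 = 430.1824; ⌊·⌋ gives code 430.
V_rec = 0 + 430·0.00488281 = 2.0996094 V.
V_in − V_rec = 0.000890625 V = 0.891 mV.

0.891 mV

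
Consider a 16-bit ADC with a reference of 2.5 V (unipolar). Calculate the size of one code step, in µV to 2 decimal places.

38.15 µV

Full-scale span = 2.5 V.
LSB = 2.5 / 2^16 = 2.5 / 65536 = 3.8147e-05 V = 38.15 µV.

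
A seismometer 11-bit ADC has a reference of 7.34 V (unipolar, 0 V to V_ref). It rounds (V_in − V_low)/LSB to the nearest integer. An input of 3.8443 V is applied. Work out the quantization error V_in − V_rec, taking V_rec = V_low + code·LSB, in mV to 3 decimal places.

-1.315 mV

LSB = 7.34/2^11 = 3.584 mV.
(3.8443 − 0)/0.00358398 = 1072.6330; round gives code 1073.
Reconstructed: 3.8456152 V.
Difference: -0.00131523 V → -1.315 mV.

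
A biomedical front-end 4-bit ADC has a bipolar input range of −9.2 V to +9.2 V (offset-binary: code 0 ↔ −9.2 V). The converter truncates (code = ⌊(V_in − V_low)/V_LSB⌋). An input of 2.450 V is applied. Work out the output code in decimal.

code 10

LSB = 18.4 V / 16 = 1.1500 V.
Input sits at 10.130 steps above V_low.
⌊·⌋(10.130) = 10.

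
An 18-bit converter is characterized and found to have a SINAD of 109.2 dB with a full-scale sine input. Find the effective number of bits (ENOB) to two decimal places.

ENOB = (SINAD − 1.76) / 6.02 = (109.2 − 1.76)/6.02 = 17.847.

17.85 bits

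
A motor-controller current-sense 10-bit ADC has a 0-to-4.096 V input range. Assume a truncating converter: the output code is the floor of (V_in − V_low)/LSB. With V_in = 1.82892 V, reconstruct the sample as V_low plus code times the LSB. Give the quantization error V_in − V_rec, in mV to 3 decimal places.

Step size: 4.096 V ÷ 2^10 = 4.000 mV.
(V_in − V_low)/LSB = (1.82892 − 0)/0.004 = 457.2300 → code 457 (floor).
V_rec = 0 + 457·0.004 = 1.828 V.
Difference: 0.00092 V → 0.920 mV.

0.920 mV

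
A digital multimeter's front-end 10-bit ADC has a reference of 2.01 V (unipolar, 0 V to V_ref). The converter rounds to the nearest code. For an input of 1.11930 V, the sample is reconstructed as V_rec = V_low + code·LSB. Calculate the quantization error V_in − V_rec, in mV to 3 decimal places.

0.452 mV

LSB = 2.01/2^10 = 1.963 mV.
(V_in − V_low)/LSB = (1.11930 − 0)/0.00196289 = 570.2304 → code 570 (round).
Code 570 maps back to 0 + 570×0.00196289 V = 1.1188477 V.
V_in − V_rec = 0.000452344 V = 0.452 mV.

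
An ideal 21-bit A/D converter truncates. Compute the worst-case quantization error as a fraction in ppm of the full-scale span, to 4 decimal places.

0.4768 ppm

Truncating → worst-case error = 1 LSB = V_FS/2^21, so 1e+06/2097152 = 0.476837 ppm of full scale.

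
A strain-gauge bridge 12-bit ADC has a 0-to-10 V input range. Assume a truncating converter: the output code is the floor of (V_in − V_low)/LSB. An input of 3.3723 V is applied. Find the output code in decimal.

code 1381

Full-scale span = 10 V; LSB = 10/2^12 = 2.441 mV.
Input sits at 1381.294 steps above V_low.
Floor → code 1381.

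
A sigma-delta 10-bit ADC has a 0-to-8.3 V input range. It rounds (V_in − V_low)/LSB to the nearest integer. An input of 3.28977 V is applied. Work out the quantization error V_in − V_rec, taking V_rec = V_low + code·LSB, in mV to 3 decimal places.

Step size: 8.3 V ÷ 2^10 = 8.105 mV.
(V_in − V_low)/LSB = (3.28977 − 0)/0.00810547 = 405.8704 → code 406 (round).
Reconstructed: 3.2908203 V.
V_in − V_rec = -0.00105031 V = -1.050 mV.

-1.050 mV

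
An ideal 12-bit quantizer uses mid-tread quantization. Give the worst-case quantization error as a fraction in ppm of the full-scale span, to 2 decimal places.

122.07 ppm

Rounding → worst-case error = ½ LSB = V_FS/2^13, so 1e+06/8192 = 122.07 ppm of full scale.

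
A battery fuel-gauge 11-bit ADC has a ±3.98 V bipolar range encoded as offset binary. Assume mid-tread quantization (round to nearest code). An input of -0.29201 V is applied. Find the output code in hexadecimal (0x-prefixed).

Full-scale span = 7.96 V; LSB = 7.96/2^11 = 3.887 mV.
(-0.29201 − (−3.98)) / 0.00388672 = 948.870 LSBs.
Round → code 949.
In hexadecimal (0x-prefixed): 0x3B5.

code 0x3B5 (decimal 949)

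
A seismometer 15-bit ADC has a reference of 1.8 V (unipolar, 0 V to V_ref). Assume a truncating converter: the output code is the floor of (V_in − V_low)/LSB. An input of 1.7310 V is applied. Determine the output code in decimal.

LSB = 1.8 V / 32768 = 54.93 µV.
Input sits at 31511.893 steps above V_low.
Floor → code 31511.

code 31511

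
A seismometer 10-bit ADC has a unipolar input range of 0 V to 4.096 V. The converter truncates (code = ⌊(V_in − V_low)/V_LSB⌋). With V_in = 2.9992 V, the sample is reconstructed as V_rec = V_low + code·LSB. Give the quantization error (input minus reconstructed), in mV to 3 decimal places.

LSB = 4.096/2^10 = 4.000 mV.
Scaled input = 749.8000 LSBs, so code = 749.
Reconstructed: 2.996 V.
Error = 2.9992 − 2.996 = 0.0032 V = 3.200 mV.

3.200 mV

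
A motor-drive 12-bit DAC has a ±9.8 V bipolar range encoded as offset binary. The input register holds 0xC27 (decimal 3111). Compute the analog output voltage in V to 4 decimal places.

5.0866 V

LSB = 19.6 V / 2^12 = 4.785 mV.
Code 0xC27 = 3111 decimal.
V_out = (−9.8) + 3111 × 0.00478516 V = 5.08662 V.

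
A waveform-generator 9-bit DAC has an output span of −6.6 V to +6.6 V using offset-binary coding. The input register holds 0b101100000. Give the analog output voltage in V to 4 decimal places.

LSB = 13.2 V / 2^9 = 25.781 mV.
Code 0b101100000 = 352 decimal.
V_out = (−6.6) + 352 × 0.0257812 V = 2.475 V.

2.4750 V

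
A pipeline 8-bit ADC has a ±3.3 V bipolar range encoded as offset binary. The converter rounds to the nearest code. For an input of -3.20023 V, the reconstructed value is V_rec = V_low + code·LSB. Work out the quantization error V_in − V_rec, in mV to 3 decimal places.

One LSB is 6.6 V / 256 = 25.781 mV.
(-3.20023 − (−3.3))/0.0257812 = 3.8699; round gives code 4.
Reconstructed: -3.196875 V.
Error = -3.20023 − (−3.196875) = -0.003355 V = -3.355 mV.

-3.355 mV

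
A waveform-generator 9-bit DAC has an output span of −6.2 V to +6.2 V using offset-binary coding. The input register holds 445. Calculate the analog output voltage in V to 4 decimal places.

LSB = 12.4 V / 2^9 = 24.219 mV.
V_out = (−6.2) + 445 × 0.0242188 V = 4.57734 V.

4.5773 V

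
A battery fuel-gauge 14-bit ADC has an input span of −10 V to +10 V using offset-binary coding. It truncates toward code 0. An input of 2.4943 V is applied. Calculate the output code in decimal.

code 10235

LSB = 20 V / 16384 = 1.221 mV.
(V_in − V_low)/LSB = (2.4943 − (−10)) / 0.0012207 = 10235.331.
Floor → code 10235.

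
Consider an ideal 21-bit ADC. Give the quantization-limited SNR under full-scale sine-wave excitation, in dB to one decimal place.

128.2 dB

SNR ≈ 6.02·N + 1.76 dB = 6.02·21 + 1.76 = 128.18 dB.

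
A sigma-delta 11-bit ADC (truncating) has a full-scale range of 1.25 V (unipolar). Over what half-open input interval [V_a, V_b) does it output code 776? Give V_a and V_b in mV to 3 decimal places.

LSB = 1.25/2^11 = 0.610 mV.
V_a = V_low + 776·LSB = 0.473633 V; V_b = V_low + 777·LSB = 0.474243 V.

[473.633 mV, 474.243 mV)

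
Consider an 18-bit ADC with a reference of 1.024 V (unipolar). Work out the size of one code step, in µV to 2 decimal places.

3.91 µV

Full-scale span = 1.024 V.
LSB = 1.024 / 2^18 = 1.024 / 262144 = 3.90625e-06 V = 3.91 µV.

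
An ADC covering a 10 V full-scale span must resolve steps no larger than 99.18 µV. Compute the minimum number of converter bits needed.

Number of steps required ≥ 10 V / 99.18 µV = 100826.78.
Need 2^N ≥ 100826.78; 2^16 = 65536, 2^17 = 131072.
Minimum N = 17.

17 bits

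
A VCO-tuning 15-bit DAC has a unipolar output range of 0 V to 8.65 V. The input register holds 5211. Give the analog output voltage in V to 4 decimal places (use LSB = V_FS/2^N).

1.3756 V

LSB = 8.65 V / 2^15 = 263.98 µV.
V_out = 0 + 5211 × 0.000263977 V = 1.37558 V.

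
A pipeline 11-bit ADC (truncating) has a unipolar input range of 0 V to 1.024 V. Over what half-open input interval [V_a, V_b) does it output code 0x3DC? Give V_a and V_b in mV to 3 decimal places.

LSB = 1.024/2^11 = 0.500 mV.
Code 0x3DC = 988 decimal.
V_a = V_low + 988·LSB = 0.494 V; V_b = V_low + 989·LSB = 0.4945 V.

[494.000 mV, 494.500 mV)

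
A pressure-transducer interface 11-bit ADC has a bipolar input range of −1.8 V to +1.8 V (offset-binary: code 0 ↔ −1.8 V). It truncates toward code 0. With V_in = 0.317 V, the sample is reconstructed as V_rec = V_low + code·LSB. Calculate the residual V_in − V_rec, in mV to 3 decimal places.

0.594 mV

Step size: 3.6 V ÷ 2^11 = 1.758 mV.
Scaled input = 1204.3378 LSBs, so code = 1204.
Reconstructed: 0.31640625 V.
V_in − V_rec = 0.00059375 V = 0.594 mV.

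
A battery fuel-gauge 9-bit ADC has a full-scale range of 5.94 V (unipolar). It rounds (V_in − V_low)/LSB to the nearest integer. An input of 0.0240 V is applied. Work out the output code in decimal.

code 2

LSB = 5.94 V / 512 = 11.602 mV.
Input sits at 2.069 steps above V_low.
Round → code 2.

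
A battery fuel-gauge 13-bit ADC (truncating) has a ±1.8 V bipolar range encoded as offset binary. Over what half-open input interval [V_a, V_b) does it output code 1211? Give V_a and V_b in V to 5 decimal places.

[-1.26782 V, -1.26738 V)

LSB = 3.6/2^13 = 439.45 µV.
V_a = V_low + 1211·LSB = -1.26782 V; V_b = V_low + 1212·LSB = -1.26738 V.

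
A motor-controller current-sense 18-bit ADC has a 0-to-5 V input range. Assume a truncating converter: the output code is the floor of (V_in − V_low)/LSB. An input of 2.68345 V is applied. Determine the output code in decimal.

code 140690

With 262144 levels over 5 V, one step is 19.07 µV.
(2.68345 − 0) / 1.90735e-05 = 140690.063 LSBs.
Floor → code 140690.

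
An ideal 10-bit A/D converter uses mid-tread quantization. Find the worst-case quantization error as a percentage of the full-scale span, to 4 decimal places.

0.0488 %

Rounding → worst-case error = ½ LSB = V_FS/2^11, so 100/2048 = 0.0488281 % of full scale.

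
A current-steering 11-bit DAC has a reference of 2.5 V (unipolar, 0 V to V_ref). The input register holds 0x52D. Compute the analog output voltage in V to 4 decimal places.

1.6174 V

LSB = 2.5 V / 2^11 = 1.221 mV.
Code 0x52D = 1325 decimal.
V_out = 0 + 1325 × 0.0012207 V = 1.61743 V.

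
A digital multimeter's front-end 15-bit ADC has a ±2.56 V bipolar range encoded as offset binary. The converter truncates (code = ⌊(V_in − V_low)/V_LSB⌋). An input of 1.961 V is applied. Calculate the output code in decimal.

LSB = 5.12 V / 32768 = 156.25 µV.
Input sits at 28934.400 steps above V_low.
So the output code is 28934.

code 28934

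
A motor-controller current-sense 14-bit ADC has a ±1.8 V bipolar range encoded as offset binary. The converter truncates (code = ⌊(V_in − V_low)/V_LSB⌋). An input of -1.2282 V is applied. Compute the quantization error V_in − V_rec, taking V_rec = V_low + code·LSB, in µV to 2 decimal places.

LSB = 3.6/2^14 = 219.73 µV.
(-1.2282 − (−1.8))/0.000219727 = 2602.3253; ⌊·⌋ gives code 2602.
Reconstructed: -1.2282715 V.
Difference: 7.14844e-05 V → 71.48 µV.

71.48 µV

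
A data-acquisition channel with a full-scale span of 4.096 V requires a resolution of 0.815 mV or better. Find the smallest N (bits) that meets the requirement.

Number of steps required ≥ 4.096 V / 0.815 mV = 5025.77.
Need 2^N ≥ 5025.77; 2^12 = 4096, 2^13 = 8192.
Minimum N = 13.

13 bits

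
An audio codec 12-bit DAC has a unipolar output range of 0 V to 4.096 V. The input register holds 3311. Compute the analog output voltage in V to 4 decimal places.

LSB = 4.096 V / 2^12 = 1.000 mV.
V_out = 0 + 3311 × 0.001 V = 3.311 V.

3.3110 V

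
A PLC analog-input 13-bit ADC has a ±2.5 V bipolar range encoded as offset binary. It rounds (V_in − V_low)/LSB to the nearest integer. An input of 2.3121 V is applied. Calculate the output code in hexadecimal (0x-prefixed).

code 0x1ECC (decimal 7884)

Full-scale span = 5 V; LSB = 5/2^13 = 0.610 mV.
(V_in − V_low)/LSB = (2.3121 − (−2.5)) / 0.000610352 = 7884.145.
So the output code is 7884.
In hexadecimal (0x-prefixed): 0x1ECC.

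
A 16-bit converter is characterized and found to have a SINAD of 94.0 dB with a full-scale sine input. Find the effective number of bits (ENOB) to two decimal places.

ENOB = (SINAD − 1.76) / 6.02 = (94.0 − 1.76)/6.02 = 15.322.

15.32 bits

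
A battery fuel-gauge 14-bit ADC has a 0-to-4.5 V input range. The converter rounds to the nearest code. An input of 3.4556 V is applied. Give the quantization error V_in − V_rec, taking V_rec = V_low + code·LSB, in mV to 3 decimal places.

Step size: 4.5 V ÷ 2^14 = 274.66 µV.
(V_in − V_low)/LSB = (3.4556 − 0)/0.000274658 = 12581.4556 → code 12581 (round).
Reconstructed: 3.4554749 V.
Difference: 0.000125146 V → 0.125 mV.

0.125 mV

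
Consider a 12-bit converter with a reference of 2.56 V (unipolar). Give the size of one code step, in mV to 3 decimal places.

Full-scale span = 2.56 V.
LSB = 2.56 / 2^12 = 2.56 / 4096 = 0.000625 V = 0.625 mV.

0.625 mV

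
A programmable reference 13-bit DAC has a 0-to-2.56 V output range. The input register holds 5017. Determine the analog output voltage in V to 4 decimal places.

1.5678 V

LSB = 2.56 V / 2^13 = 312.50 µV.
V_out = 0 + 5017 × 0.0003125 V = 1.56781 V.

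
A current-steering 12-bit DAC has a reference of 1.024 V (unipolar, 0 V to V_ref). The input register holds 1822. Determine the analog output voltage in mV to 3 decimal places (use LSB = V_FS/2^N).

455.500 mV

LSB = 1.024 V / 2^12 = 250.00 µV.
V_out = 0 + 1822 × 0.00025 V = 0.4555 V.
= 455.500 mV.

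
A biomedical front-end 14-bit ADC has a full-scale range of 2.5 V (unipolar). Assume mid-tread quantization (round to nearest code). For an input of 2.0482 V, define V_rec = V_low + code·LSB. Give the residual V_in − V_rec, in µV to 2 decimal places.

One LSB is 2.5 V / 16384 = 152.59 µV.
Scaled input = 13423.0835 LSBs, so code = 13423.
Reconstructed: 2.0481873 V.
Error = 2.0482 − 2.0481873 = 1.27441e-05 V = 12.74 µV.

12.74 µV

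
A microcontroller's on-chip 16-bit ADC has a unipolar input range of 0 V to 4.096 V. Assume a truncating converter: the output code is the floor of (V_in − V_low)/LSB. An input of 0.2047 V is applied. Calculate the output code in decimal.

Full-scale span = 4.096 V; LSB = 4.096/2^16 = 62.50 µV.
(0.2047 − 0) / 6.25e-05 = 3275.200 LSBs.
Floor → code 3275.

code 3275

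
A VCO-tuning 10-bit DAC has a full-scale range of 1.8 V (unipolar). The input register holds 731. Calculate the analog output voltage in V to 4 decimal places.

1.2850 V

LSB = 1.8 V / 2^10 = 1.758 mV.
V_out = 0 + 731 × 0.00175781 V = 1.28496 V.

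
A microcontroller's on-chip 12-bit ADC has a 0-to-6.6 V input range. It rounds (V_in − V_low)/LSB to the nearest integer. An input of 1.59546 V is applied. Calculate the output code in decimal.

code 990

With 4096 levels over 6.6 V, one step is 1.611 mV.
(1.59546 − 0) / 0.00161133 = 990.152 LSBs.
Round → code 990.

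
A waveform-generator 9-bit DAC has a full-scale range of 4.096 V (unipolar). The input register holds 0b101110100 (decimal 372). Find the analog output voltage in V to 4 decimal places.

LSB = 4.096 V / 2^9 = 8.000 mV.
Code 0b101110100 = 372 decimal.
V_out = 0 + 372 × 0.008 V = 2.976 V.

2.9760 V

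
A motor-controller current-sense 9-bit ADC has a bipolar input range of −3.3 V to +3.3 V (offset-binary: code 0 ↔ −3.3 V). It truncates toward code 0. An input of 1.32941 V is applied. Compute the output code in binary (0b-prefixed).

Full-scale span = 6.6 V; LSB = 6.6/2^9 = 12.891 mV.
(1.32941 − (−3.3)) / 0.0128906 = 359.130 LSBs.
Floor → code 359.
In binary (0b-prefixed): 0b101100111.

code 0b101100111 (decimal 359)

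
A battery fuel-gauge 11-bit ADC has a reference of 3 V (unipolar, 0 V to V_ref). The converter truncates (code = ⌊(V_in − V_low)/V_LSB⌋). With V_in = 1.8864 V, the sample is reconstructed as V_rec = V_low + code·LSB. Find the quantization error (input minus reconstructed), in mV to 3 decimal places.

1.146 mV

Step size: 3 V ÷ 2^11 = 1.465 mV.
Scaled input = 1287.7824 LSBs, so code = 1287.
V_rec = 0 + 1287·0.00146484 = 1.8852539 V.
Difference: 0.00114609 V → 1.146 mV.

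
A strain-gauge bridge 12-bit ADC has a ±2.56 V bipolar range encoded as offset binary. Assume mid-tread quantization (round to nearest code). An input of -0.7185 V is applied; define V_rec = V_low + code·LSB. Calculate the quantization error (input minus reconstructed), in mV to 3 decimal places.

0.250 mV

Step size: 5.12 V ÷ 2^12 = 1.250 mV.
(V_in − V_low)/LSB = (-0.7185 − (−2.56))/0.00125 = 1473.2000 → code 1473 (round).
V_rec = (−2.56) + 1473·0.00125 = -0.71875 V.
V_in − V_rec = 0.00025 V = 0.250 mV.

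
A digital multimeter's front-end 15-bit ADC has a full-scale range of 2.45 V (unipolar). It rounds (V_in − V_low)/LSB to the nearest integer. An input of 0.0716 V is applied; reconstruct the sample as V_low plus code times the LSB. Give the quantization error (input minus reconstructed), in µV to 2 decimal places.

-27.81 µV

One LSB is 2.45 V / 32768 = 74.77 µV.
(V_in − V_low)/LSB = (0.0716 − 0)/7.47681e-05 = 957.6281 → code 958 (round).
V_rec = 0 + 958·7.47681e-05 = 0.071627808 V.
Difference: -2.78076e-05 V → -27.81 µV.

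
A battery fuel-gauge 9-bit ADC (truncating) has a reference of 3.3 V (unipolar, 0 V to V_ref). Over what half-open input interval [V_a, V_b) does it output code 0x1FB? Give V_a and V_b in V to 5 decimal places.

LSB = 3.3/2^9 = 6.445 mV.
Code 0x1FB = 507 decimal.
V_a = V_low + 507·LSB = 3.26777 V; V_b = V_low + 508·LSB = 3.27422 V.

[3.26777 V, 3.27422 V)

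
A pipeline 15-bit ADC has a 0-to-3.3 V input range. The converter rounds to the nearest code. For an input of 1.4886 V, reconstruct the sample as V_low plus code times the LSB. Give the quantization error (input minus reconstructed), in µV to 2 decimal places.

LSB = 3.3/2^15 = 100.71 µV.
Scaled input = 14781.3469 LSBs, so code = 14781.
Code 14781 maps back to 0 + 14781×0.000100708 V = 1.4885651 V.
Difference: 3.49365e-05 V → 34.94 µV.

34.94 µV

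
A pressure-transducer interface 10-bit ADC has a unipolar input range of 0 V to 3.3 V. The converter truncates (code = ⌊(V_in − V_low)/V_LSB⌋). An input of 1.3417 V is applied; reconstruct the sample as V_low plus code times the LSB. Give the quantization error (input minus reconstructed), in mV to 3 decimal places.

LSB = 3.3/2^10 = 3.223 mV.
(1.3417 − 0)/0.00322266 = 416.3336; ⌊·⌋ gives code 416.
V_rec = 0 + 416·0.00322266 = 1.340625 V.
Difference: 0.001075 V → 1.075 mV.

1.075 mV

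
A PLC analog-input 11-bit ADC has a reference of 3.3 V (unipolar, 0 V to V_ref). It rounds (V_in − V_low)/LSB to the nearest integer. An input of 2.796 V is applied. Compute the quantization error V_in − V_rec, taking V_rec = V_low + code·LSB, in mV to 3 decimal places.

Step size: 3.3 V ÷ 2^11 = 1.611 mV.
(2.796 − 0)/0.00161133 = 1735.2145; round gives code 1735.
V_rec = 0 + 1735·0.00161133 = 2.7956543 V.
V_in − V_rec = 0.000345703 V = 0.346 mV.

0.346 mV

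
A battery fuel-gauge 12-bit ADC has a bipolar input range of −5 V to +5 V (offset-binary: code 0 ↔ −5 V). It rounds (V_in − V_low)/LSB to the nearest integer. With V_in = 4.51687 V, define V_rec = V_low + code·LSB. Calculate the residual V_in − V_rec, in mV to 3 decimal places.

Step size: 10 V ÷ 2^12 = 2.441 mV.
Scaled input = 3898.1100 LSBs, so code = 3898.
Code 3898 maps back to (−5) + 3898×0.00244141 V = 4.5166016 V.
Error = 4.51687 − 4.5166016 = 0.000268438 V = 0.268 mV.

0.268 mV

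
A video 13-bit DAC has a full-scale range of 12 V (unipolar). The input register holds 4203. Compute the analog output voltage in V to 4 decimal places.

6.1567 V

LSB = 12 V / 2^13 = 1.465 mV.
V_out = 0 + 4203 × 0.00146484 V = 6.15674 V.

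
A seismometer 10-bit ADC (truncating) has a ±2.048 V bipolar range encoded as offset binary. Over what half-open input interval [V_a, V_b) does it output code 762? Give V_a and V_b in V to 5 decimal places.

[1.00000 V, 1.00400 V)

LSB = 4.096/2^10 = 4.000 mV.
V_a = V_low + 762·LSB = 1 V; V_b = V_low + 763·LSB = 1.004 V.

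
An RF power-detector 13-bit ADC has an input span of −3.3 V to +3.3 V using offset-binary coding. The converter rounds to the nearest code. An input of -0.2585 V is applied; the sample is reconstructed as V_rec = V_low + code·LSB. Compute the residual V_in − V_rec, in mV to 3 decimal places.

Step size: 6.6 V ÷ 2^13 = 0.806 mV.
Scaled input = 3775.1467 LSBs, so code = 3775.
V_rec = (−3.3) + 3775·0.000805664 = -0.25861816 V.
V_in − V_rec = 0.000118164 V = 0.118 mV.

0.118 mV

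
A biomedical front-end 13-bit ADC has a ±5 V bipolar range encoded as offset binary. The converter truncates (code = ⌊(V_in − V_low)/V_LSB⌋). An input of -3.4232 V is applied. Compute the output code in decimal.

code 1291

LSB = 10 V / 8192 = 1.221 mV.
(-3.4232 − (−5)) / 0.0012207 = 1291.715 LSBs.
⌊·⌋(1291.715) = 1291.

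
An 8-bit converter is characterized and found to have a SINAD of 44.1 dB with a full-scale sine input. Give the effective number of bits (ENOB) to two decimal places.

7.03 bits

ENOB = (SINAD − 1.76) / 6.02 = (44.1 − 1.76)/6.02 = 7.033.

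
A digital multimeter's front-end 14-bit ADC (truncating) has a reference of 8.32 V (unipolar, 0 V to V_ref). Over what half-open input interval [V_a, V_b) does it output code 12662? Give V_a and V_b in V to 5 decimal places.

LSB = 8.32/2^14 = 0.508 mV.
V_a = V_low + 12662·LSB = 6.42992 V; V_b = V_low + 12663·LSB = 6.43043 V.

[6.42992 V, 6.43043 V)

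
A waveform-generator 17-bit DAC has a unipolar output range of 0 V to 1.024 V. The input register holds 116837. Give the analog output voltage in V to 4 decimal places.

0.9128 V

LSB = 1.024 V / 2^17 = 7.81 µV.
V_out = 0 + 116837 × 7.8125e-06 V = 0.912789 V.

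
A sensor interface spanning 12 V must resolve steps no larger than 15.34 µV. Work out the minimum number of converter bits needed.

20 bits

Number of steps required ≥ 12 V / 15.34 µV = 782268.58.
Need 2^N ≥ 782268.58; 2^19 = 524288, 2^20 = 1048576.
Minimum N = 20.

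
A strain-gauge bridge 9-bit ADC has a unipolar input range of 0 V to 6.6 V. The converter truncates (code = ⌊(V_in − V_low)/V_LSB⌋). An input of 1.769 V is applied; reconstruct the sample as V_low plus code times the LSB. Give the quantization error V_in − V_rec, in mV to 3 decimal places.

2.984 mV

Step size: 6.6 V ÷ 2^9 = 12.891 mV.
(V_in − V_low)/LSB = (1.769 − 0)/0.0128906 = 137.2315 → code 137 (floor).
Code 137 maps back to 0 + 137×0.0128906 V = 1.7660156 V.
Error = 1.769 − 1.7660156 = 0.00298438 V = 2.984 mV.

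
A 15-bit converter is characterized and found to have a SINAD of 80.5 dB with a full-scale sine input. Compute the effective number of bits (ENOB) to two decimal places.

ENOB = (SINAD − 1.76) / 6.02 = (80.5 − 1.76)/6.02 = 13.080.

13.08 bits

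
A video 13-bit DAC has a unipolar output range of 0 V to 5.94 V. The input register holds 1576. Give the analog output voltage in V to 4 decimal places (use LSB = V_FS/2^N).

LSB = 5.94 V / 2^13 = 0.725 mV.
V_out = 0 + 1576 × 0.000725098 V = 1.14275 V.

1.1428 V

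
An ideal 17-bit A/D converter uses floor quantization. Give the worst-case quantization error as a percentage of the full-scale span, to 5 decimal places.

Truncating → worst-case error = 1 LSB = V_FS/2^17, so 100/131072 = 0.000762939 % of full scale.

0.00076 %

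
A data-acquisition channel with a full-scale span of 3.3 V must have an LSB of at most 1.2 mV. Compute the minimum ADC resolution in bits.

12 bits

Number of steps required ≥ 3.3 V / 1.2 mV = 2750.00.
Need 2^N ≥ 2750.00; 2^11 = 2048, 2^12 = 4096.
Minimum N = 12.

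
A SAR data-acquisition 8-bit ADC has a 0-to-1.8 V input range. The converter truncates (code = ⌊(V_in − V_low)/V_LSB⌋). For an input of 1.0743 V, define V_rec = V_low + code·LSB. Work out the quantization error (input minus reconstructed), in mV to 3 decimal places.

Step size: 1.8 V ÷ 2^8 = 7.031 mV.
(V_in − V_low)/LSB = (1.0743 − 0)/0.00703125 = 152.7893 → code 152 (floor).
Code 152 maps back to 0 + 152×0.00703125 V = 1.06875 V.
Difference: 0.00555 V → 5.550 mV.

5.550 mV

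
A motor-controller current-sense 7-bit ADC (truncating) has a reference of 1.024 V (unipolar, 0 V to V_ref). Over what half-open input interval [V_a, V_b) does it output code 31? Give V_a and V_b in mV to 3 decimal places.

[248.000 mV, 256.000 mV)

LSB = 1.024/2^7 = 8.000 mV.
V_a = V_low + 31·LSB = 0.248 V; V_b = V_low + 32·LSB = 0.256 V.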